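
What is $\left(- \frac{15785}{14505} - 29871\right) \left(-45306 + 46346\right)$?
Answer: $- \frac{90125285120}{2901} \approx -3.1067 \cdot 10^{7}$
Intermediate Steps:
$\left(- \frac{15785}{14505} - 29871\right) \left(-45306 + 46346\right) = \left(\left(-15785\right) \frac{1}{14505} - 29871\right) 1040 = \left(- \frac{3157}{2901} - 29871\right) 1040 = \left(- \frac{86658928}{2901}\right) 1040 = - \frac{90125285120}{2901}$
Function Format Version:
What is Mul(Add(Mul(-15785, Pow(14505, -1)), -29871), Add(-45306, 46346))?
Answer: Rational(-90125285120, 2901) ≈ -3.1067e+7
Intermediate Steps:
Mul(Add(Mul(-15785, Pow(14505, -1)), -29871), Add(-45306, 46346)) = Mul(Add(Mul(-15785, Rational(1, 14505)), -29871), 1040) = Mul(Add(Rational(-3157, 2901), -29871), 1040) = Mul(Rational(-86658928, 2901), 1040) = Rational(-90125285120, 2901)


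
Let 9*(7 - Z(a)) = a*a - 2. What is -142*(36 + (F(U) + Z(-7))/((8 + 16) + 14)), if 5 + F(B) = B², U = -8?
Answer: -912989/171 ≈ -5339.1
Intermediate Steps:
Z(a) = 65/9 - a²/9 (Z(a) = 7 - (a*a - 2)/9 = 7 - (a² - 2)/9 = 7 - (-2 + a²)/9 = 7 + (2/9 - a²/9) = 65/9 - a²/9)
F(B) = -5 + B²
-142*(36 + (F(U) + Z(-7))/((8 + 16) + 14)) = -142*(36 + ((-5 + (-8)²) + (65/9 - ⅑*(-7)²))/((8 + 16) + 14)) = -142*(36 + ((-5 + 64) + (65/9 - ⅑*49))/(24 + 14)) = -142*(36 + (59 + (65/9 - 49/9))/38) = -142*(36 + (59 + 16/9)*(1/38)) = -142*(36 + (547/9)*(1/38)) = -142*(36 + 547/342) = -142*12859/342 = -912989/171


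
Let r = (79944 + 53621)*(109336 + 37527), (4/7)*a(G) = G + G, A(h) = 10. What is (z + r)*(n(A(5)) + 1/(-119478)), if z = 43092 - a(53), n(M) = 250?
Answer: 1171828207188509497/238956 ≈ 4.9039e+12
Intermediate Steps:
a(G) = 7*G/2 (a(G) = 7*(G + G)/4 = 7*(2*G)/4 = 7*G/2)
r = 19615756595 (r = 133565*146863 = 19615756595)
z = 85813/2 (z = 43092 - 7*53/2 = 43092 - 1*371/2 = 43092 - 371/2 = 85813/2 ≈ 42907.)
(z + r)*(n(A(5)) + 1/(-119478)) = (85813/2 + 19615756595)*(250 + 1/(-119478)) = 39231599003*(250 - 1/119478)/2 = (39231599003/2)*(29869499/119478) = 1171828207188509497/238956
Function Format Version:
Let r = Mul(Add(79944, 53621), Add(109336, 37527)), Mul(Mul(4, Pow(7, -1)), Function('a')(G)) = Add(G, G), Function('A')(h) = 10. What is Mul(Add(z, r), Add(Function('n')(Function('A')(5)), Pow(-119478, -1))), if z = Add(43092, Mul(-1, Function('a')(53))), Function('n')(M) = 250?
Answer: Rational(1171828207188509497, 238956) ≈ 4.9039e+12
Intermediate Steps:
Function('a')(G) = Mul(Rational(7, 2), G) (Function('a')(G) = Mul(Rational(7, 4), Add(G, G)) = Mul(Rational(7, 4), Mul(2, G)) = Mul(Rational(7, 2), G))
r = 19615756595 (r = Mul(133565, 146863) = 19615756595)
z = Rational(85813, 2) (z = Add(43092, Mul(-1, Mul(Rational(7, 2), 53))) = Add(43092, Mul(-1, Rational(371, 2))) = Add(43092, Rational(-371, 2)) = Rational(85813, 2) ≈ 42907.)
Mul(Add(z, r), Add(Function('n')(Function('A')(5)), Pow(-119478, -1))) = Mul(Add(Rational(85813, 2), 19615756595), Add(250, Pow(-119478, -1))) = Mul(Rational(39231599003, 2), Add(250, Rational(-1, 119478))) = Mul(Rational(39231599003, 2), Rational(29869499, 119478)) = Rational(1171828207188509497, 238956)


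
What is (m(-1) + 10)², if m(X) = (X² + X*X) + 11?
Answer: 529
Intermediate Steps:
m(X) = 11 + 2*X² (m(X) = (X² + X²) + 11 = 2*X² + 11 = 11 + 2*X²)
(m(-1) + 10)² = ((11 + 2*(-1)²) + 10)² = ((11 + 2*1) + 10)² = ((11 + 2) + 10)² = (13 + 10)² = 23² = 529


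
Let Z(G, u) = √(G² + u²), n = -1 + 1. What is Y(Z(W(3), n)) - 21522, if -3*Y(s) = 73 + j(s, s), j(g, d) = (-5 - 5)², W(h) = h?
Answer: -64739/3 ≈ -21580.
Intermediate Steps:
n = 0
j(g, d) = 100 (j(g, d) = (-10)² = 100)
Y(s) = -173/3 (Y(s) = -(73 + 100)/3 = -⅓*173 = -173/3)
Y(Z(W(3), n)) - 21522 = -173/3 - 21522 = -64739/3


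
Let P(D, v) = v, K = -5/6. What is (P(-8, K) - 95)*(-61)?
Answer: 35075/6 ≈ 5845.8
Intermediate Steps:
K = -5/6 (K = -5*1/6 = -5/6 ≈ -0.83333)
(P(-8, K) - 95)*(-61) = (-5/6 - 95)*(-61) = -575/6*(-61) = 35075/6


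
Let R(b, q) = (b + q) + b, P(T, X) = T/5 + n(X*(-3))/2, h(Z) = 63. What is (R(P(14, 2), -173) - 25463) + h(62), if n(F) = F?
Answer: -127867/5 ≈ -25573.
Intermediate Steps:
P(T, X) = -3*X/2 + T/5 (P(T, X) = T/5 + (X*(-3))/2 = T*(⅕) - 3*X*(½) = T/5 - 3*X/2 = -3*X/2 + T/5)
R(b, q) = q + 2*b
(R(P(14, 2), -173) - 25463) + h(62) = ((-173 + 2*(-3/2*2 + (⅕)*14)) - 25463) + 63 = ((-173 + 2*(-3 + 14/5)) - 25463) + 63 = ((-173 + 2*(-⅕)) - 25463) + 63 = ((-173 - ⅖) - 25463) + 63 = (-867/5 - 25463) + 63 = -128182/5 + 63 = -127867/5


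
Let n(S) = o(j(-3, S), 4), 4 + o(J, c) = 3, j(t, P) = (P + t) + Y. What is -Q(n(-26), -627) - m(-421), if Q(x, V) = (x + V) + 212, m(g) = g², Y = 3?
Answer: -176825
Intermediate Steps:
j(t, P) = 3 + P + t (j(t, P) = (P + t) + 3 = 3 + P + t)
o(J, c) = -1 (o(J, c) = -4 + 3 = -1)
n(S) = -1
Q(x, V) = 212 + V + x (Q(x, V) = (V + x) + 212 = 212 + V + x)
-Q(n(-26), -627) - m(-421) = -(212 - 627 - 1) - 1*(-421)² = -1*(-416) - 1*177241 = 416 - 177241 = -176825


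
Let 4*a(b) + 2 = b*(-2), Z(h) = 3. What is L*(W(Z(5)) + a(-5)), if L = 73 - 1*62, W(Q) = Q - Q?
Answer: 22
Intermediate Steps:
W(Q) = 0
a(b) = -½ - b/2 (a(b) = -½ + (b*(-2))/4 = -½ + (-2*b)/4 = -½ - b/2)
L = 11 (L = 73 - 62 = 11)
L*(W(Z(5)) + a(-5)) = 11*(0 + (-½ - ½*(-5))) = 11*(0 + (-½ + 5/2)) = 11*(0 + 2) = 11*2 = 22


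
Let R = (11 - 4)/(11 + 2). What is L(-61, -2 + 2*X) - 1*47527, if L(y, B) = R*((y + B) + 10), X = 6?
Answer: -618138/13 ≈ -47549.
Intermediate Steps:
R = 7/13 ≈ 0.53846
L(y, B) = 70/13 + 7*B/13 + 7*y/13 (L(y, B) = 7*((y + B) + 10)/13 = 7*((B + y) + 10)/13 = 7*(10 + B + y)/13 = 70/13 + 7*B/13 + 7*y/13)
L(-61, -2 + 2*X) - 1*47527 = (70/13 + 7*(-2 + 2*6)/13 + (7/13)*(-61)) - 1*47527 = (70/13 + 7*(-2 + 12)/13 - 427/13) - 47527 = (70/13 + (7/13)*10 - 427/13) - 47527 = (70/13 + 70/13 - 427/13) - 47527 = -287/13 - 47527 = -618138/13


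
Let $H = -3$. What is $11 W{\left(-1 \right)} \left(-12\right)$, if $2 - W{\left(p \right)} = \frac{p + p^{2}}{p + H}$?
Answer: $-264$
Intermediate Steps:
$W{\left(p \right)} = 2 - \frac{p + p^{2}}{-3 + p}$ ($W{\left(p \right)} = 2 - \frac{p + p^{2}}{p - 3} = 2 - \frac{p + p^{2}}{-3 + p}$)
$11 W{\left(-1 \right)} \left(-12\right) = 11 \frac{-6 - 1 - \left(-1\right)^{2}}{-3 - 1} \left(-12\right) = 11 \frac{-6 - 1 - 1}{-4} \left(-12\right) = 11 \left(- \frac{-6 - 1 - 1}{4}\right) \left(-12\right) = 11 \left(\left(- \frac{1}{4}\right) \left(-8\right)\right) \left(-12\right) = 11 \cdot 2 \left(-12\right) = 22 \left(-12\right) = -264$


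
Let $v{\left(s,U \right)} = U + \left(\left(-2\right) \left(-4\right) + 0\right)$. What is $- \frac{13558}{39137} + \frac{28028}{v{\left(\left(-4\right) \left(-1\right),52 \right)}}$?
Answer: $\frac{274029589}{587055} \approx 466.79$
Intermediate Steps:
$v{\left(s,U \right)} = 8 + U$ ($v{\left(s,U \right)} = U + \left(8 + 0\right) = U + 8 = 8 + U$)
$- \frac{13558}{39137} + \frac{28028}{v{\left(\left(-4\right) \left(-1\right),52 \right)}} = - \frac{13558}{39137} + \frac{28028}{8 + 52} = \left(-13558\right) \frac{1}{39137} + \frac{28028}{60} = - \frac{13558}{39137} + 28028 \cdot \frac{1}{60} = - \frac{13558}{39137} + \frac{7007}{15} = \frac{274029589}{587055}$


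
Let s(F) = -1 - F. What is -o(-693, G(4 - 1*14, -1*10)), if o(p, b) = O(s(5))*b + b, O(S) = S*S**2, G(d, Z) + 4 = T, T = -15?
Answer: -4085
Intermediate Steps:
G(d, Z) = -19 (G(d, Z) = -4 - 15 = -19)
O(S) = S**3
o(p, b) = -215*b (o(p, b) = (-1 - 1*5)**3*b + b = (-1 - 5)**3*b + b = (-6)**3*b + b = -216*b + b = -215*b)
-o(-693, G(4 - 1*14, -1*10)) = -(-215)*(-19) = -1*4085 = -4085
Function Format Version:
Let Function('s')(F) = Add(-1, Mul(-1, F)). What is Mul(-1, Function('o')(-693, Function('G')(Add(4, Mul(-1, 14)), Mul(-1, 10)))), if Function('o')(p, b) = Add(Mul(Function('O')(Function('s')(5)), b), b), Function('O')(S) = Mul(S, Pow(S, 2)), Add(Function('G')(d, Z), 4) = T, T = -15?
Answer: -4085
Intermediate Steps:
Function('G')(d, Z) = -19 (Function('G')(d, Z) = Add(-4, -15) = -19)
Function('O')(S) = Pow(S, 3)
Function('o')(p, b) = Mul(-215, b) (Function('o')(p, b) = Add(Mul(Pow(Add(-1, Mul(-1, 5)), 3), b), b) = Add(Mul(Pow(Add(-1, -5), 3), b), b) = Add(Mul(Pow(-6, 3), b), b) = Add(Mul(-216, b), b) = Mul(-215, b))
Mul(-1, Function('o')(-693, Function('G')(Add(4, Mul(-1, 14)), Mul(-1, 10)))) = Mul(-1, Mul(-215, -19)) = Mul(-1, 4085) = -4085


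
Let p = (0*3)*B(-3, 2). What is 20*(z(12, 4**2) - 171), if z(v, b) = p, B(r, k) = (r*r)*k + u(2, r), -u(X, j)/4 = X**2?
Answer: -3420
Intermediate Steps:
u(X, j) = -4*X**2
B(r, k) = -16 + k*r**2 (B(r, k) = (r*r)*k - 4*2**2 = r**2*k - 4*4 = k*r**2 - 16 = -16 + k*r**2)
p = 0 (p = (0*3)*(-16 + 2*(-3)**2) = 0*(-16 + 2*9) = 0*(-16 + 18) = 0*2 = 0)
z(v, b) = 0
20*(z(12, 4**2) - 171) = 20*(0 - 171) = 20*(-171) = -3420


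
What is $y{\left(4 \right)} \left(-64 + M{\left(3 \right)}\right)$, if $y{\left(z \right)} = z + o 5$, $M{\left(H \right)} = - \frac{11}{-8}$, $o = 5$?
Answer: $- \frac{14529}{8} \approx -1816.1$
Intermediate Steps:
$M{\left(H \right)} = \frac{11}{8}$ ($M{\left(H \right)} = \left(-11\right) \left(- \frac{1}{8}\right) = \frac{11}{8}$)
$y{\left(z \right)} = 25 + z$ ($y{\left(z \right)} = z + 5 \cdot 5 = z + 25 = 25 + z$)
$y{\left(4 \right)} \left(-64 + M{\left(3 \right)}\right) = \left(25 + 4\right) \left(-64 + \frac{11}{8}\right) = 29 \left(- \frac{501}{8}\right) = - \frac{14529}{8}$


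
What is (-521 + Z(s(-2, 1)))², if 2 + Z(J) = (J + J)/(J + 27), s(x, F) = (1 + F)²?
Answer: 262602025/961 ≈ 2.7326e+5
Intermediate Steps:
Z(J) = -2 + 2*J/(27 + J) (Z(J) = -2 + (J + J)/(J + 27) = -2 + (2*J)/(27 + J) = -2 + 2*J/(27 + J))
(-521 + Z(s(-2, 1)))² = (-521 - 54/(27 + (1 + 1)²))² = (-521 - 54/(27 + 2²))² = (-521 - 54/(27 + 4))² = (-521 - 54/31)² = (-16205/31)² = 262602025/961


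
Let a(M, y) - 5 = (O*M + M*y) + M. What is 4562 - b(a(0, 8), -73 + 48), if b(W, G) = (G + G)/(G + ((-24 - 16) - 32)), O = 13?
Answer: 442464/97 ≈ 4561.5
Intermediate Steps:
a(M, y) = 5 + 14*M + M*y (a(M, y) = 5 + ((13*M + M*y) + M) = 5 + (14*M + M*y) = 5 + 14*M + M*y)
b(W, G) = 2*G/(-72 + G) (b(W, G) = (2*G)/(G + (-40 - 32)) = (2*G)/(G - 72) = (2*G)/(-72 + G) = 2*G/(-72 + G))
4562 - b(a(0, 8), -73 + 48) = 4562 - 2*(-73 + 48)/(-72 + (-73 + 48)) = 4562 - 2*(-25)/(-72 - 25) = 4562 - 2*(-25)/(-97) = 4562 - 2*(-25)*(-1)/97 = 4562 - 1*50/97 = 4562 - 50/97 = 442464/97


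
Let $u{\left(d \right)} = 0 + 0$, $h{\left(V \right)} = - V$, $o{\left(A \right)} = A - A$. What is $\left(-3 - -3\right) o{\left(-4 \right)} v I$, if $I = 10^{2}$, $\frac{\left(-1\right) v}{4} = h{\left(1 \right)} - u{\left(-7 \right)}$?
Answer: $0$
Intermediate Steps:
$o{\left(A \right)} = 0$
$u{\left(d \right)} = 0$
$v = 4$ ($v = - 4 \left(\left(-1\right) 1 - 0\right) = - 4 \left(-1 + 0\right) = \left(-4\right) \left(-1\right) = 4$)
$I = 100$
$\left(-3 - -3\right) o{\left(-4 \right)} v I = \left(-3 - -3\right) 0 \cdot 4 \cdot 100 = \left(-3 + 3\right) 0 \cdot 4 \cdot 100 = 0 \cdot 0 \cdot 4 \cdot 100 = 0 \cdot 4 \cdot 100 = 0 \cdot 100 = 0$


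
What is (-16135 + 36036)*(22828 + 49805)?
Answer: 1445469333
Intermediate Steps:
(-16135 + 36036)*(22828 + 49805) = 19901*72633 = 1445469333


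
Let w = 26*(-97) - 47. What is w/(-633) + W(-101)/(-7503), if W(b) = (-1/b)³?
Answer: 2206585005186/543701171011 ≈ 4.0584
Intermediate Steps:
W(b) = -1/b³
w = -2569 (w = -2522 - 47 = -2569)
w/(-633) + W(-101)/(-7503) = -2569/(-633) - 1/(-101)³/(-7503) = -2569*(-1/633) - 1*(-1/1030301)*(-1/7503) = 2569/633 + (1/1030301)*(-1/7503) = 2569/633 - 1/7730348403 = 2206585005186/543701171011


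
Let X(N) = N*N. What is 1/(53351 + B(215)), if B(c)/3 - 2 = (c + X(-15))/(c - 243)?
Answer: 7/373169 ≈ 1.8758e-5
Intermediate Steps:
X(N) = N²
B(c) = 6 + 3*(225 + c)/(-243 + c) (B(c) = 6 + 3*((c + (-15)²)/(c - 243)) = 6 + 3*((c + 225)/(-243 + c)) = 6 + 3*((225 + c)/(-243 + c)) = 6 + 3*(225 + c)/(-243 + c))
1/(53351 + B(215)) = 1/(53351 + 9*(-87 + 215)/(-243 + 215)) = 1/(53351 + 9*128/(-28)) = 1/(53351 + 9*(-1/28)*128) = 1/(53351 - 288/7) = 1/(373169/7) = 7/373169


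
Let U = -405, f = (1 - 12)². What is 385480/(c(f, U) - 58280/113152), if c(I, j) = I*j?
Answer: -1090445824/138626801 ≈ -7.8661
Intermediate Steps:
f = 121 (f = (-11)² = 121)
385480/(c(f, U) - 58280/113152) = 385480/(121*(-405) - 58280/113152) = 385480/(-49005 - 58280/113152) = 385480/(-49005 - 1*7285/14144) = 385480/(-49005 - 7285/14144) = 385480/(-693134005/14144) = 385480*(-14144/693134005) = -1090445824/138626801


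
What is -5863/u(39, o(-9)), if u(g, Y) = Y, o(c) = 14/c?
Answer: 52767/14 ≈ 3769.1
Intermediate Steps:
-5863/u(39, o(-9)) = -5863/(14/(-9)) = -5863/(14*(-⅑)) = -5863/(-14/9) = -5863*(-9/14) = 52767/14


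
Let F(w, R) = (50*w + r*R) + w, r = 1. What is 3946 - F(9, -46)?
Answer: 3533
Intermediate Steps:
F(w, R) = R + 51*w (F(w, R) = (50*w + 1*R) + w = (50*w + R) + w = (R + 50*w) + w = R + 51*w)
3946 - F(9, -46) = 3946 - (-46 + 51*9) = 3946 - (-46 + 459) = 3946 - 1*413 = 3946 - 413 = 3533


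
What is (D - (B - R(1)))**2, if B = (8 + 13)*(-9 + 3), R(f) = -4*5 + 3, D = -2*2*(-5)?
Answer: 16641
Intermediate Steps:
D = 20 (D = -4*(-5) = 20)
R(f) = -17 (R(f) = -20 + 3 = -17)
B = -126 (B = 21*(-6) = -126)
(D - (B - R(1)))**2 = (20 - (-126 - 1*(-17)))**2 = (20 - (-126 + 17))**2 = (20 - 1*(-109))**2 = (20 + 109)**2 = 129**2 = 16641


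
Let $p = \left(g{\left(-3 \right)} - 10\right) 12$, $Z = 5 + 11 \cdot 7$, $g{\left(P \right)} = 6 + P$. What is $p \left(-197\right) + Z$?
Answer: $16630$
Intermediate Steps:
$Z = 82$ ($Z = 5 + 77 = 82$)
$p = -84$ ($p = \left(\left(6 - 3\right) - 10\right) 12 = \left(3 - 10\right) 12 = \left(-7\right) 12 = -84$)
$p \left(-197\right) + Z = \left(-84\right) \left(-197\right) + 82 = 16548 + 82 = 16630$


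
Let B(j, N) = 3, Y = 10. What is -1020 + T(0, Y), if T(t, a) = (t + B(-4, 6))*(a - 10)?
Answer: -1020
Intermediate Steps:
T(t, a) = (-10 + a)*(3 + t) (T(t, a) = (t + 3)*(a - 10) = (3 + t)*(-10 + a) = (-10 + a)*(3 + t))
-1020 + T(0, Y) = -1020 + (-30 - 10*0 + 3*10 + 10*0) = -1020 + (-30 + 0 + 30 + 0) = -1020 + 0 = -1020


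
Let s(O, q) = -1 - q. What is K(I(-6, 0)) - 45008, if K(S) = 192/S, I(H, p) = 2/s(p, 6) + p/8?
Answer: -45680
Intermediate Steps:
I(H, p) = -2/7 + p/8 (I(H, p) = 2/(-1 - 1*6) + p/8 = 2/(-1 - 6) + p*(1/8) = 2/(-7) + p/8 = 2*(-1/7) + p/8 = -2/7 + p/8)
K(I(-6, 0)) - 45008 = 192/(-2/7 + (1/8)*0) - 45008 = 192/(-2/7 + 0) - 45008 = 192/(-2/7) - 45008 = 192*(-7/2) - 45008 = -672 - 45008 = -45680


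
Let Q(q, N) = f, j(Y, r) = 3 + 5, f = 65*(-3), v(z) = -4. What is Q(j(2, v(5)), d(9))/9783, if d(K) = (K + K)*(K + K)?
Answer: -65/3261 ≈ -0.019933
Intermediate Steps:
d(K) = 4*K² (d(K) = (2*K)*(2*K) = 4*K²)
f = -195
j(Y, r) = 8
Q(q, N) = -195
Q(j(2, v(5)), d(9))/9783 = -195/9783 = -195*1/9783 = -65/3261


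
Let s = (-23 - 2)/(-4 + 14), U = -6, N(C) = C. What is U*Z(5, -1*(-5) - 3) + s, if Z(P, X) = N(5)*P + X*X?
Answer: -353/2 ≈ -176.50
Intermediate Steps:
Z(P, X) = X² + 5*P (Z(P, X) = 5*P + X*X = 5*P + X² = X² + 5*P)
s = -5/2 (s = -25/10 = -25*⅒ = -5/2 ≈ -2.5000)
U*Z(5, -1*(-5) - 3) + s = -6*((-1*(-5) - 3)² + 5*5) - 5/2 = -6*((5 - 3)² + 25) - 5/2 = -6*(2² + 25) - 5/2 = -6*(4 + 25) - 5/2 = -6*29 - 5/2 = -174 - 5/2 = -353/2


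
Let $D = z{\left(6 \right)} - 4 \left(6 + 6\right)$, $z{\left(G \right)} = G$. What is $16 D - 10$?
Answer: $-682$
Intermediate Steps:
$D = -42$ ($D = 6 - 4 \left(6 + 6\right) = 6 - 4 \cdot 12 = 6 - 48 = -42$)
$16 D - 10 = 16 \left(-42\right) - 10 = -672 - 10 = -682$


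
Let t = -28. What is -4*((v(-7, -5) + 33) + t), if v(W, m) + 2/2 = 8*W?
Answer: 208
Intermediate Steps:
v(W, m) = -1 + 8*W
-4*((v(-7, -5) + 33) + t) = -4*(((-1 + 8*(-7)) + 33) - 28) = -4*(((-1 - 56) + 33) - 28) = -4*((-57 + 33) - 28) = -4*(-24 - 28) = -4*(-52) = 208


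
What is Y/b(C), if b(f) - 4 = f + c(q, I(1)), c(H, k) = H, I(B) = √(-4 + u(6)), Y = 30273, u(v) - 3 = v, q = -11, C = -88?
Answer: -30273/95 ≈ -318.66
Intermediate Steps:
u(v) = 3 + v
I(B) = √5 (I(B) = √(-4 + (3 + 6)) = √(-4 + 9) = √5)
b(f) = -7 + f (b(f) = 4 + (f - 11) = 4 + (-11 + f) = -7 + f)
Y/b(C) = 30273/(-7 - 88) = 30273/(-95) = 30273*(-1/95) = -30273/95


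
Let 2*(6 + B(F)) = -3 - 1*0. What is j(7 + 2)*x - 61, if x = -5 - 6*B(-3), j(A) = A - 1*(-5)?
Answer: 499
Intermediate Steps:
B(F) = -15/2 (B(F) = -6 + (-3 - 1*0)/2 = -6 + (-3 + 0)/2 = -6 + (½)*(-3) = -6 - 3/2 = -15/2)
j(A) = 5 + A (j(A) = A + 5 = 5 + A)
x = 40 (x = -5 - 6*(-15/2) = -5 + 45 = 40)
j(7 + 2)*x - 61 = (5 + (7 + 2))*40 - 61 = (5 + 9)*40 - 61 = 14*40 - 61 = 560 - 61 = 499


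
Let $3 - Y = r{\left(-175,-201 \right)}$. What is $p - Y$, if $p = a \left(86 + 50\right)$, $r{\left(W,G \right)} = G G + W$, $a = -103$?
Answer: $26215$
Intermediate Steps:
$r{\left(W,G \right)} = W + G^{2}$ ($r{\left(W,G \right)} = G^{2} + W = W + G^{2}$)
$p = -14008$ ($p = - 103 \left(86 + 50\right) = \left(-103\right) 136 = -14008$)
$Y = -40223$ ($Y = 3 - \left(-175 + \left(-201\right)^{2}\right) = 3 - \left(-175 + 40401\right) = 3 - 40226 = -40223$)
$p - Y = -14008 - -40223 = -14008 + 40223 = 26215$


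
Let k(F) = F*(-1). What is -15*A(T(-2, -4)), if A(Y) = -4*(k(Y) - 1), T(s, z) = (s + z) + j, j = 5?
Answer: 0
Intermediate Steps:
k(F) = -F
T(s, z) = 5 + s + z (T(s, z) = (s + z) + 5 = 5 + s + z)
A(Y) = 4 + 4*Y (A(Y) = -4*(-Y - 1) = -4*(-1 - Y) = 4 + 4*Y)
-15*A(T(-2, -4)) = -15*(4 + 4*(5 - 2 - 4)) = -15*(4 + 4*(-1)) = -15*(4 - 4) = -15*0 = 0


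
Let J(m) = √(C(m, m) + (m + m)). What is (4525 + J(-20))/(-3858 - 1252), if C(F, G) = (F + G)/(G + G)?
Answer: -905/1022 - I*√39/5110 ≈ -0.88552 - 0.0012221*I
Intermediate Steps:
C(F, G) = (F + G)/(2*G) (C(F, G) = (F + G)/((2*G)) = (F + G)*(1/(2*G)) = (F + G)/(2*G))
J(m) = √(1 + 2*m) (J(m) = √((m + m)/(2*m) + (m + m)) = √((2*m)/(2*m) + 2*m) = √(1 + 2*m))
(4525 + J(-20))/(-3858 - 1252) = (4525 + √(1 + 2*(-20)))/(-3858 - 1252) = (4525 + √(1 - 40))/(-5110) = (4525 + √(-39))*(-1/5110) = (4525 + I*√39)*(-1/5110) = -905/1022 - I*√39/5110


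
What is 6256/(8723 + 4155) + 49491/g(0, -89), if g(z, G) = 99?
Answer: 35442469/70829 ≈ 500.40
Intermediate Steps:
6256/(8723 + 4155) + 49491/g(0, -89) = 6256/(8723 + 4155) + 49491/99 = 6256/12878 + 49491*(1/99) = 6256*(1/12878) + 5499/11 = 3128/6439 + 5499/11 = 35442469/70829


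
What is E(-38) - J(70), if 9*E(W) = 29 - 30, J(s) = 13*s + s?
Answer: -8821/9 ≈ -980.11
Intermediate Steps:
J(s) = 14*s
E(W) = -1/9 (E(W) = (29 - 30)/9 = (1/9)*(-1) = -1/9)
E(-38) - J(70) = -1/9 - 14*70 = -1/9 - 1*980 = -1/9 - 980 = -8821/9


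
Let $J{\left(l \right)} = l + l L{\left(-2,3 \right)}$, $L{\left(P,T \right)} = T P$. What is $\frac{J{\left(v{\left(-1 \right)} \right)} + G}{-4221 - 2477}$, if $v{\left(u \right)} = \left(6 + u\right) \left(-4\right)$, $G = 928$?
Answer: $- \frac{514}{3349} \approx -0.15348$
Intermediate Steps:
$L{\left(P,T \right)} = P T$
$v{\left(u \right)} = -24 - 4 u$
$J{\left(l \right)} = - 5 l$ ($J{\left(l \right)} = l + l \left(\left(-2\right) 3\right) = l + l \left(-6\right) = l - 6 l = - 5 l$)
$\frac{J{\left(v{\left(-1 \right)} \right)} + G}{-4221 - 2477} = \frac{- 5 \left(-24 - -4\right) + 928}{-4221 - 2477} = \frac{- 5 \left(-24 + 4\right) + 928}{-6698} = \left(\left(-5\right) \left(-20\right) + 928\right) \left(- \frac{1}{6698}\right) = \left(100 + 928\right) \left(- \frac{1}{6698}\right) = 1028 \left(- \frac{1}{6698}\right) = - \frac{514}{3349}$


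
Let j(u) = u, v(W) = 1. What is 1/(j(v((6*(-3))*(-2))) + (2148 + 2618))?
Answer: 1/4767 ≈ 0.00020978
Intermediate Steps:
1/(j(v((6*(-3))*(-2))) + (2148 + 2618)) = 1/(1 + (2148 + 2618)) = 1/(1 + 4766) = 1/4767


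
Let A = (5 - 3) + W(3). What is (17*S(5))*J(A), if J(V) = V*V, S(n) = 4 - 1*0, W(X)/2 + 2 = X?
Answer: 1088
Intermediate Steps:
W(X) = -4 + 2*X
S(n) = 4 (S(n) = 4 + 0 = 4)
A = 4 (A = (5 - 3) + (-4 + 2*3) = 2 + (-4 + 6) = 2 + 2 = 4)
J(V) = V²
(17*S(5))*J(A) = (17*4)*4² = 68*16 = 1088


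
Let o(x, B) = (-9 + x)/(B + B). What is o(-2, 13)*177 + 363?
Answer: 7491/26 ≈ 288.12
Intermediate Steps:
o(x, B) = (-9 + x)/(2*B) (o(x, B) = (-9 + x)/((2*B)) = (-9 + x)*(1/(2*B)) = (-9 + x)/(2*B))
o(-2, 13)*177 + 363 = ((½)*(-9 - 2)/13)*177 + 363 = ((½)*(1/13)*(-11))*177 + 363 = -11/26*177 + 363 = -1947/26 + 363 = 7491/26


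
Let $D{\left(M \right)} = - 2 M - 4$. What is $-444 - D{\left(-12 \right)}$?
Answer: $-464$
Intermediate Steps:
$D{\left(M \right)} = -4 - 2 M$
$-444 - D{\left(-12 \right)} = -444 - \left(-4 - -24\right) = -444 - \left(-4 + 24\right) = -444 - 20 = -464$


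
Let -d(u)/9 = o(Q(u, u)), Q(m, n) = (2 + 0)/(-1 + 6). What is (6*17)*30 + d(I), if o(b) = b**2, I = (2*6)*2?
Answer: 76464/25 ≈ 3058.6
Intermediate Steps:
Q(m, n) = 2/5
I = 24 (I = 12*2 = 24)
d(u) = -36/25 (d(u) = -9*(2/5)**2 = -9*4/25 = -36/25)
(6*17)*30 + d(I) = (6*17)*30 - 36/25 = 102*30 - 36/25 = 3060 - 36/25 = 76464/25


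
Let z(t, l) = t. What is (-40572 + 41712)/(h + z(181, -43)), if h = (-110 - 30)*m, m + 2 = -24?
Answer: 1140/3821 ≈ 0.29835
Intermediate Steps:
m = -26 (m = -2 - 24 = -26)
h = 3640 (h = (-110 - 30)*(-26) = -140*(-26) = 3640)
(-40572 + 41712)/(h + z(181, -43)) = (-40572 + 41712)/(3640 + 181) = 1140/3821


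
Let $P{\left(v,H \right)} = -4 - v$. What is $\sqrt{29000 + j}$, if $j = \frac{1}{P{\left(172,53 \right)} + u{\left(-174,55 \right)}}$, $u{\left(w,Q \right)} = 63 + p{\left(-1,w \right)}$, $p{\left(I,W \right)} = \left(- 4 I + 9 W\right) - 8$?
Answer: $\frac{\sqrt{9126908813}}{561} \approx 170.29$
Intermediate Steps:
$p{\left(I,W \right)} = -8 - 4 I + 9 W$
$u{\left(w,Q \right)} = 59 + 9 w$ ($u{\left(w,Q \right)} = 63 - \left(4 - 9 w\right) = 63 + \left(-8 + 4 + 9 w\right) = 63 + \left(-4 + 9 w\right) = 59 + 9 w$)
$j = - \frac{1}{1683}$ ($j = \frac{1}{\left(-4 - 172\right) + \left(59 + 9 \left(-174\right)\right)} = \frac{1}{\left(-4 - 172\right) + \left(59 - 1566\right)} = \frac{1}{-176 - 1507} = \frac{1}{-1683} = - \frac{1}{1683} \approx -0.00059418$)
$\sqrt{29000 + j} = \sqrt{29000 - \frac{1}{1683}} = \sqrt{\frac{48806999}{1683}} = \frac{\sqrt{9126908813}}{561}$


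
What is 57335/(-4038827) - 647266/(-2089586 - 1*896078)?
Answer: 1221506175771/6029290188064 ≈ 0.20260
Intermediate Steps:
57335/(-4038827) - 647266/(-2089586 - 1*896078) = 57335*(-1/4038827) - 647266/(-2089586 - 896078) = -57335/4038827 - 647266/(-2985664) = -57335/4038827 - 647266*(-1/2985664) = -57335/4038827 + 323633/1492832 = 1221506175771/6029290188064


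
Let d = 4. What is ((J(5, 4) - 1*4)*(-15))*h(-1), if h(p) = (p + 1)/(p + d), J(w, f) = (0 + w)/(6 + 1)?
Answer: 0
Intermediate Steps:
J(w, f) = w/7
h(p) = (1 + p)/(4 + p) (h(p) = (p + 1)/(p + 4) = (1 + p)/(4 + p))
((J(5, 4) - 1*4)*(-15))*h(-1) = (((1/7)*5 - 1*4)*(-15))*((1 - 1)/(4 - 1)) = ((5/7 - 4)*(-15))*(0/3) = (-23/7*(-15))*((1/3)*0) = (345/7)*0 = 0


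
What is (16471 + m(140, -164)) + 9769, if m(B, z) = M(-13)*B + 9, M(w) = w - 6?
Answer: 23589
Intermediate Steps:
M(w) = -6 + w
m(B, z) = 9 - 19*B (m(B, z) = (-6 - 13)*B + 9 = -19*B + 9 = 9 - 19*B)
(16471 + m(140, -164)) + 9769 = (16471 + (9 - 19*140)) + 9769 = (16471 + (9 - 2660)) + 9769 = (16471 - 2651) + 9769 = 13820 + 9769 = 23589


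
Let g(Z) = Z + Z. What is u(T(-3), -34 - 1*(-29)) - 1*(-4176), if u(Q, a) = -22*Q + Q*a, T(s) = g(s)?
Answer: 4338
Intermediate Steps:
g(Z) = 2*Z
T(s) = 2*s
u(T(-3), -34 - 1*(-29)) - 1*(-4176) = (2*(-3))*(-22 + (-34 - 1*(-29))) - 1*(-4176) = -6*(-22 + (-34 + 29)) + 4176 = -6*(-22 - 5) + 4176 = -6*(-27) + 4176 = 162 + 4176 = 4338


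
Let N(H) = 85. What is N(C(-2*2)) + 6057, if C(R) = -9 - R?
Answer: 6142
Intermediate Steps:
N(C(-2*2)) + 6057 = 85 + 6057 = 6142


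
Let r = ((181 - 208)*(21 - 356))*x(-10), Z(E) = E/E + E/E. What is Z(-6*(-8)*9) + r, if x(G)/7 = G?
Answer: -633148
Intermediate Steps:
x(G) = 7*G
Z(E) = 2 (Z(E) = 1 + 1 = 2)
r = -633150 (r = ((181 - 208)*(21 - 356))*(7*(-10)) = -27*(-335)*(-70) = 9045*(-70) = -633150)
Z(-6*(-8)*9) + r = 2 - 633150 = -633148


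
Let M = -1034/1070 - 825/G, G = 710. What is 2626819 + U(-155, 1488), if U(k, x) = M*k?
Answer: 39916900245/15194 ≈ 2.6271e+6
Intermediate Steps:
M = -161689/75970 (M = -1034/1070 - 825/710 = -1034*1/1070 - 825*1/710 = -517/535 - 165/142 = -161689/75970 ≈ -2.1283)
U(k, x) = -161689*k/75970
2626819 + U(-155, 1488) = 2626819 - 161689/75970*(-155) = 2626819 + 5012359/15194 = 39916900245/15194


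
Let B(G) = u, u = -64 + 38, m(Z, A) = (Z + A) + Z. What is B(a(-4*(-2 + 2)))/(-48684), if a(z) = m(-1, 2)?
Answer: 13/24342 ≈ 0.00053406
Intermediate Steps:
m(Z, A) = A + 2*Z (m(Z, A) = (A + Z) + Z = A + 2*Z)
u = -26
a(z) = 0 (a(z) = 2 + 2*(-1) = 2 - 2 = 0)
B(G) = -26
B(a(-4*(-2 + 2)))/(-48684) = -26/(-48684) = -26*(-1/48684) = 13/24342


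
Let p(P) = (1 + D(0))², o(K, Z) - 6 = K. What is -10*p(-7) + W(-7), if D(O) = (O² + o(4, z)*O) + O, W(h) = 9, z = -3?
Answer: -1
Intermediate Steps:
o(K, Z) = 6 + K
D(O) = O² + 11*O (D(O) = (O² + (6 + 4)*O) + O = (O² + 10*O) + O = O² + 11*O)
p(P) = 1 (p(P) = (1 + 0*(11 + 0))² = (1 + 0*11)² = (1 + 0)² = 1² = 1)
-10*p(-7) + W(-7) = -10*1 + 9 = -10 + 9 = -1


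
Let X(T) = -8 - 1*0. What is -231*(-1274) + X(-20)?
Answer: 294286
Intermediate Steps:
X(T) = -8 (X(T) = -8 + 0 = -8)
-231*(-1274) + X(-20) = -231*(-1274) - 8 = 294294 - 8 = 294286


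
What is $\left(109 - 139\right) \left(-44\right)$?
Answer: $1320$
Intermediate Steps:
$\left(109 - 139\right) \left(-44\right) = \left(-30\right) \left(-44\right) = 1320$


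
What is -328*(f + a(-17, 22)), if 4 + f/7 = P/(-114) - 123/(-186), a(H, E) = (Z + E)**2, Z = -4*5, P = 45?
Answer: 4276136/589 ≈ 7260.0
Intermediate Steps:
Z = -20
a(H, E) = (-20 + E)**2
f = -15393/589 (f = -28 + 7*(45/(-114) - 123/(-186)) = -28 + 7*(45*(-1/114) - 123*(-1/186)) = -28 + 7*(-15/38 + 41/62) = -28 + 7*(157/589) = -28 + 1099/589 = -15393/589 ≈ -26.134)
-328*(f + a(-17, 22)) = -328*(-15393/589 + (-20 + 22)**2) = -328*(-15393/589 + 2**2) = -328*(-15393/589 + 4) = -328*(-13037/589) = 4276136/589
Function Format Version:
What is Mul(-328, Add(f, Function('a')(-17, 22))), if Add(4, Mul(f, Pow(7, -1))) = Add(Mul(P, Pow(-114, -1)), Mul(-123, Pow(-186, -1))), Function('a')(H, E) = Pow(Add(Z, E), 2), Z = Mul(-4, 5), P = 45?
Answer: Rational(4276136, 589) ≈ 7260.0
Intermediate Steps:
Z = -20
Function('a')(H, E) = Pow(Add(-20, E), 2)
f = Rational(-15393, 589) (f = Add(-28, Mul(7, Add(Mul(45, Pow(-114, -1)), Mul(-123, Pow(-186, -1))))) = Add(-28, Mul(7, Add(Mul(45, Rational(-1, 114)), Mul(-123, Rational(-1, 186))))) = Add(-28, Mul(7, Add(Rational(-15, 38), Rational(41, 62)))) = Add(-28, Mul(7, Rational(157, 589))) = Add(-28, Rational(1099, 589)) = Rational(-15393, 589) ≈ -26.134)
Mul(-328, Add(f, Function('a')(-17, 22))) = Mul(-328, Add(Rational(-15393, 589), Pow(Add(-20, 22), 2))) = Mul(-328, Add(Rational(-15393, 589), Pow(2, 2))) = Mul(-328, Add(Rational(-15393, 589), 4)) = Mul(-328, Rational(-13037, 589)) = Rational(4276136, 589)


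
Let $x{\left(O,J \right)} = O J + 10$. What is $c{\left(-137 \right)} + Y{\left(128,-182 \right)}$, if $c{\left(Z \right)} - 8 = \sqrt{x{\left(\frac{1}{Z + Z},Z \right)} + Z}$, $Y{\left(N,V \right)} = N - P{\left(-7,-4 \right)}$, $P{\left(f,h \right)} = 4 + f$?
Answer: $139 + \frac{i \sqrt{506}}{2} \approx 139.0 + 11.247 i$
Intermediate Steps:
$Y{\left(N,V \right)} = 3 + N$ ($Y{\left(N,V \right)} = N - \left(4 - 7\right) = N - -3 = N + 3 = 3 + N$)
$x{\left(O,J \right)} = 10 + J O$ ($x{\left(O,J \right)} = J O + 10 = 10 + J O$)
$c{\left(Z \right)} = 8 + \sqrt{\frac{21}{2} + Z}$ ($c{\left(Z \right)} = 8 + \sqrt{\left(10 + \frac{Z}{Z + Z}\right) + Z} = 8 + \sqrt{\left(10 + \frac{Z}{2 Z}\right) + Z} = 8 + \sqrt{\left(10 + Z \frac{1}{2 Z}\right) + Z} = 8 + \sqrt{\left(10 + \frac{1}{2}\right) + Z} = 8 + \sqrt{\frac{21}{2} + Z}$)
$c{\left(-137 \right)} + Y{\left(128,-182 \right)} = \left(8 + \frac{\sqrt{42 + 4 \left(-137\right)}}{2}\right) + \left(3 + 128\right) = \left(8 + \frac{\sqrt{42 - 548}}{2}\right) + 131 = \left(8 + \frac{\sqrt{-506}}{2}\right) + 131 = \left(8 + \frac{i \sqrt{506}}{2}\right) + 131 = 139 + \frac{i \sqrt{506}}{2}$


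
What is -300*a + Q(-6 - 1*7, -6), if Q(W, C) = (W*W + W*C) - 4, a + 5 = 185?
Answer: -53757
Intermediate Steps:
a = 180 (a = -5 + 185 = 180)
Q(W, C) = -4 + W² + C*W (Q(W, C) = (W² + C*W) - 4 = -4 + W² + C*W)
-300*a + Q(-6 - 1*7, -6) = -300*180 + (-4 + (-6 - 1*7)² - 6*(-6 - 1*7)) = -54000 + (-4 + (-6 - 7)² - 6*(-6 - 7)) = -54000 + (-4 + (-13)² - 6*(-13)) = -54000 + (-4 + 169 + 78) = -54000 + 243 = -53757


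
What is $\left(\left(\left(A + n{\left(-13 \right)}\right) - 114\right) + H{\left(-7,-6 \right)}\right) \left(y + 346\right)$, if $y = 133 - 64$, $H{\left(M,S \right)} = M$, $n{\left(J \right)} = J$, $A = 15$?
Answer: $-49385$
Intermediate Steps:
$y = 69$ ($y = 133 - 64 = 69$)
$\left(\left(\left(A + n{\left(-13 \right)}\right) - 114\right) + H{\left(-7,-6 \right)}\right) \left(y + 346\right) = \left(\left(\left(15 - 13\right) - 114\right) - 7\right) \left(69 + 346\right) = \left(\left(2 - 114\right) - 7\right) 415 = \left(-112 - 7\right) 415 = \left(-119\right) 415 = -49385$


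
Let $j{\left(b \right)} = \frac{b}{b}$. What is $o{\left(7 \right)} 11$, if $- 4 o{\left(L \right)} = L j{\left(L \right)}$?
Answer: $- \frac{77}{4} \approx -19.25$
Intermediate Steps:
$j{\left(b \right)} = 1$
$o{\left(L \right)} = - \frac{L}{4}$ ($o{\left(L \right)} = - \frac{L 1}{4} = - \frac{L}{4}$)
$o{\left(7 \right)} 11 = \left(- \frac{1}{4}\right) 7 \cdot 11 = \left(- \frac{7}{4}\right) 11 = - \frac{77}{4}$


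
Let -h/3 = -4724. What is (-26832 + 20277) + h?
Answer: 7617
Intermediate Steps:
h = 14172 (h = -3*(-4724) = 14172)
(-26832 + 20277) + h = (-26832 + 20277) + 14172 = -6555 + 14172 = 7617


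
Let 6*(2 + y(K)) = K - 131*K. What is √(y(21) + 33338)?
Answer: √32881 ≈ 181.33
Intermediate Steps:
y(K) = -2 - 65*K/3 (y(K) = -2 + (K - 131*K)/6 = -2 + (-130*K)/6 = -2 - 65*K/3)
√(y(21) + 33338) = √((-2 - 65/3*21) + 33338) = √((-2 - 455) + 33338) = √(-457 + 33338) = √32881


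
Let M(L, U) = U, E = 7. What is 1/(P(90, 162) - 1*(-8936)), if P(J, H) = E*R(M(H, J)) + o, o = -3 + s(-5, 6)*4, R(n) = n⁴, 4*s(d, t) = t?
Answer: 1/459278939 ≈ 2.1773e-9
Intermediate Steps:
s(d, t) = t/4
o = 3 (o = -3 + ((¼)*6)*4 = -3 + (3/2)*4 = -3 + 6 = 3)
P(J, H) = 3 + 7*J⁴ (P(J, H) = 7*J⁴ + 3 = 3 + 7*J⁴)
1/(P(90, 162) - 1*(-8936)) = 1/((3 + 7*90⁴) - 1*(-8936)) = 1/((3 + 7*65610000) + 8936) = 1/((3 + 459270000) + 8936) = 1/(459270003 + 8936) = 1/459278939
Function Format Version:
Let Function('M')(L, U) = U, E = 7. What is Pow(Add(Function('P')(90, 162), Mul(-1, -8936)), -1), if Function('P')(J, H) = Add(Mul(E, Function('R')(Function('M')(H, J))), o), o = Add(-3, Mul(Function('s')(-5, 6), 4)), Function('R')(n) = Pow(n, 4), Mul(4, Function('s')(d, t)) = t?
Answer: Rational(1, 459278939) ≈ 2.1773e-9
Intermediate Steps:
Function('s')(d, t) = Mul(Rational(1, 4), t)
o = 3 (o = Add(-3, Mul(Mul(Rational(1, 4), 6), 4)) = Add(-3, Mul(Rational(3, 2), 4)) = Add(-3, 6) = 3)
Function('P')(J, H) = Add(3, Mul(7, Pow(J, 4))) (Function('P')(J, H) = Add(Mul(7, Pow(J, 4)), 3) = Add(3, Mul(7, Pow(J, 4))))
Pow(Add(Function('P')(90, 162), Mul(-1, -8936)), -1) = Pow(Add(Add(3, Mul(7, Pow(90, 4))), Mul(-1, -8936)), -1) = Pow(Add(Add(3, Mul(7, 65610000)), 8936), -1) = Pow(Add(Add(3, 459270000), 8936), -1) = Pow(Add(459270003, 8936), -1) = Pow(459278939, -1) = Rational(1, 459278939)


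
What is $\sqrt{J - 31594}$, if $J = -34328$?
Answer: $i \sqrt{65922} \approx 256.75 i$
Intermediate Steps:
$\sqrt{J - 31594} = \sqrt{-34328 - 31594} = \sqrt{-65922} = i \sqrt{65922}$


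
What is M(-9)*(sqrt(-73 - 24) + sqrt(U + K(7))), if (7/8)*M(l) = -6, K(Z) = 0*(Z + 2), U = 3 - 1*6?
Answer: 48*I*(-sqrt(3) - sqrt(97))/7 ≈ -79.412*I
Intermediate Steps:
U = -3 (U = 3 - 6 = -3)
K(Z) = 0 (K(Z) = 0*(2 + Z) = 0)
M(l) = -48/7 (M(l) = (8/7)*(-6) = -48/7)
M(-9)*(sqrt(-73 - 24) + sqrt(U + K(7))) = -48*(sqrt(-73 - 24) + sqrt(-3 + 0))/7 = -48*(sqrt(-97) + sqrt(-3))/7 = -48*(I*sqrt(97) + I*sqrt(3))/7 = -48*(I*sqrt(3) + I*sqrt(97))/7 = -48*I*sqrt(3)/7 - 48*I*sqrt(97)/7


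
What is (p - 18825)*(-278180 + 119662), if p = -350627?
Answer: 58564792136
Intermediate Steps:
(p - 18825)*(-278180 + 119662) = (-350627 - 18825)*(-278180 + 119662) = -369452*(-158518) = 58564792136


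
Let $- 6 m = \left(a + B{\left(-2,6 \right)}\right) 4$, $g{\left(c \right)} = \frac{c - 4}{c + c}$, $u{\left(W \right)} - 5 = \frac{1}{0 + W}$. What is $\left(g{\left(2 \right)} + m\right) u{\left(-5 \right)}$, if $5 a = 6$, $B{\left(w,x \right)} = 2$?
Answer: $- \frac{316}{25} \approx -12.64$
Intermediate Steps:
$u{\left(W \right)} = 5 + \frac{1}{W}$ ($u{\left(W \right)} = 5 + \frac{1}{0 + W} = 5 + \frac{1}{W}$)
$a = \frac{6}{5}$ ($a = \frac{1}{5} \cdot 6 = \frac{6}{5} \approx 1.2$)
$g{\left(c \right)} = \frac{-4 + c}{2 c}$
$m = - \frac{32}{15}$ ($m = - \frac{\left(\frac{6}{5} + 2\right) 4}{6} = - \frac{\frac{16}{5} \cdot 4}{6} = \left(- \frac{1}{6}\right) \frac{64}{5} = - \frac{32}{15} \approx -2.1333$)
$\left(g{\left(2 \right)} + m\right) u{\left(-5 \right)} = \left(\frac{-4 + 2}{2 \cdot 2} - \frac{32}{15}\right) \left(5 + \frac{1}{-5}\right) = \left(\frac{1}{2} \cdot \frac{1}{2} \left(-2\right) - \frac{32}{15}\right) \left(5 - \frac{1}{5}\right) = \left(- \frac{1}{2} - \frac{32}{15}\right) \frac{24}{5} = \left(- \frac{79}{30}\right) \frac{24}{5} = - \frac{316}{25}$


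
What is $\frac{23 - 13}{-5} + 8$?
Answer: $6$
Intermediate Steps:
$\frac{23 - 13}{-5} + 8 = - \frac{23 - 13}{5} + 8 = \left(- \frac{1}{5}\right) 10 + 8 = -2 + 8 = 6$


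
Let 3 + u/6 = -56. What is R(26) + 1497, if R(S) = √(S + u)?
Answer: 1497 + 2*I*√82 ≈ 1497.0 + 18.111*I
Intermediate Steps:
u = -354 (u = -18 + 6*(-56) = -18 - 336 = -354)
R(S) = √(-354 + S) (R(S) = √(S - 354) = √(-354 + S))
R(26) + 1497 = √(-354 + 26) + 1497 = √(-328) + 1497 = 2*I*√82 + 1497 = 1497 + 2*I*√82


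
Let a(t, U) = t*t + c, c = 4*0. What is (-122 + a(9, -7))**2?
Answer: 1681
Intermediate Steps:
c = 0
a(t, U) = t**2 (a(t, U) = t*t + 0 = t**2 + 0 = t**2)
(-122 + a(9, -7))**2 = (-122 + 9**2)**2 = (-122 + 81)**2 = (-41)**2 = 1681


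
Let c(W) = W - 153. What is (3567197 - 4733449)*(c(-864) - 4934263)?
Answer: 5755780170560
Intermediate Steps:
c(W) = -153 + W
(3567197 - 4733449)*(c(-864) - 4934263) = (3567197 - 4733449)*((-153 - 864) - 4934263) = -1166252*(-1017 - 4934263) = -1166252*(-4935280) = 5755780170560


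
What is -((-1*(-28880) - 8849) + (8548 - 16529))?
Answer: -12050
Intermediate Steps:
-((-1*(-28880) - 8849) + (8548 - 16529)) = -((28880 - 8849) - 7981) = -(20031 - 7981) = -1*12050 = -12050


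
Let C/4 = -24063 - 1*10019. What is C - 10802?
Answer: -147130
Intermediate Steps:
C = -136328 (C = 4*(-24063 - 1*10019) = 4*(-24063 - 10019) = 4*(-34082) = -136328)
C - 10802 = -136328 - 10802 = -147130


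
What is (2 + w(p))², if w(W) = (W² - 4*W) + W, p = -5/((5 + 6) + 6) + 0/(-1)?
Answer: 736164/83521 ≈ 8.8141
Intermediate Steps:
p = -5/17 (p = -5/(11 + 6) + 0*(-1) = -5/17 + 0 = -5/17 ≈ -0.29412)
w(W) = W² - 3*W
(2 + w(p))² = (2 - 5*(-3 - 5/17)/17)² = (2 - 5/17*(-56/17))² = (2 + 280/289)² = (858/289)² = 736164/83521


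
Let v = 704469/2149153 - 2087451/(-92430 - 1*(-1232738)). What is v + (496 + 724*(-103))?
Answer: -181541466438411975/2450696359124 ≈ -74078.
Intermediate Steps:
v = -3682939942551/2450696359124 (v = 704469*(1/2149153) - 2087451/(-92430 + 1232738) = 704469/2149153 - 2087451/1140308 = -3682939942551/2450696359124 ≈ -1.5028)
v + (496 + 724*(-103)) = -3682939942551/2450696359124 + (496 + 724*(-103)) = -3682939942551/2450696359124 + (496 - 74572) = -3682939942551/2450696359124 - 74076 = -181541466438411975/2450696359124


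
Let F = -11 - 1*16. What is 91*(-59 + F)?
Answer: -7826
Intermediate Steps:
F = -27 (F = -11 - 16 = -27)
91*(-59 + F) = 91*(-59 - 27) = 91*(-86) = -7826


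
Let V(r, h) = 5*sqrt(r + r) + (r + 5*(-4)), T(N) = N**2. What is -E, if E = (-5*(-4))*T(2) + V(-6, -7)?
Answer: -54 - 10*I*sqrt(3) ≈ -54.0 - 17.32*I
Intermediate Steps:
V(r, h) = -20 + r + 5*sqrt(2)*sqrt(r) (V(r, h) = 5*sqrt(2*r) + (r - 20) = 5*(sqrt(2)*sqrt(r)) + (-20 + r) = 5*sqrt(2)*sqrt(r) + (-20 + r) = -20 + r + 5*sqrt(2)*sqrt(r))
E = 54 + 10*I*sqrt(3) (E = -5*(-4)*2**2 + (-20 - 6 + 5*sqrt(2)*sqrt(-6)) = 20*4 + (-20 - 6 + 5*sqrt(2)*(I*sqrt(6))) = 80 + (-20 - 6 + 10*I*sqrt(3)) = 80 + (-26 + 10*I*sqrt(3)) = 54 + 10*I*sqrt(3) ≈ 54.0 + 17.32*I)
-E = -(54 + 10*I*sqrt(3)) = -54 - 10*I*sqrt(3)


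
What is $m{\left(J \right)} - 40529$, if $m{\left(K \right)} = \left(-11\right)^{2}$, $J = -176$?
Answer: $-40408$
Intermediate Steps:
$m{\left(K \right)} = 121$
$m{\left(J \right)} - 40529 = 121 - 40529 = -40408$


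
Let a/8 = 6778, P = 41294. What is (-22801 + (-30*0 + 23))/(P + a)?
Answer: -11389/47759 ≈ -0.23847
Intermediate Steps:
a = 54224 (a = 8*6778 = 54224)
(-22801 + (-30*0 + 23))/(P + a) = (-22801 + (-30*0 + 23))/(41294 + 54224) = (-22801 + (0 + 23))/95518 = (-22801 + 23)*(1/95518) = -22778*1/95518 = -11389/47759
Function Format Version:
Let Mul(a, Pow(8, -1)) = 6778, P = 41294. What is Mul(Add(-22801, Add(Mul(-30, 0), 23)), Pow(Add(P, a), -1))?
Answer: Rational(-11389, 47759) ≈ -0.23847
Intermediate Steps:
a = 54224 (a = Mul(8, 6778) = 54224)
Mul(Add(-22801, Add(Mul(-30, 0), 23)), Pow(Add(P, a), -1)) = Mul(Add(-22801, Add(Mul(-30, 0), 23)), Pow(Add(41294, 54224), -1)) = Mul(Add(-22801, Add(0, 23)), Pow(95518, -1)) = Mul(Add(-22801, 23), Rational(1, 95518)) = Mul(-22778, Rational(1, 95518)) = Rational(-11389, 47759)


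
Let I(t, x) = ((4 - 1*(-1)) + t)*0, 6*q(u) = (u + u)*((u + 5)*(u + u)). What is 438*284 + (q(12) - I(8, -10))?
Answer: 126024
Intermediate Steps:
q(u) = 2*u²*(5 + u)/3 (q(u) = ((u + u)*((u + 5)*(u + u)))/6 = ((2*u)*((5 + u)*(2*u)))/6 = ((2*u)*(2*u*(5 + u)))/6 = (4*u²*(5 + u))/6 = 2*u²*(5 + u)/3)
I(t, x) = 0 (I(t, x) = ((4 + 1) + t)*0 = (5 + t)*0 = 0)
438*284 + (q(12) - I(8, -10)) = 438*284 + ((⅔)*12²*(5 + 12) - 1*0) = 124392 + ((⅔)*144*17 + 0) = 124392 + (1632 + 0) = 124392 + 1632 = 126024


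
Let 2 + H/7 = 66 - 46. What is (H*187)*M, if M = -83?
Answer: -1955646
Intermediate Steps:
H = 126 (H = -14 + 7*(66 - 46) = -14 + 7*20 = -14 + 140 = 126)
(H*187)*M = (126*187)*(-83) = 23562*(-83) = -1955646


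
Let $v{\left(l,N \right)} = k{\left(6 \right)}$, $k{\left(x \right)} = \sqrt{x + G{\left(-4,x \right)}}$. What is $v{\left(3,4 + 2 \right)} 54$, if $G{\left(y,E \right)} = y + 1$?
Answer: $54 \sqrt{3} \approx 93.531$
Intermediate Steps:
$G{\left(y,E \right)} = 1 + y$
$k{\left(x \right)} = \sqrt{-3 + x}$ ($k{\left(x \right)} = \sqrt{x + \left(1 - 4\right)} = \sqrt{x - 3} = \sqrt{-3 + x}$)
$v{\left(l,N \right)} = \sqrt{3}$ ($v{\left(l,N \right)} = \sqrt{-3 + 6} = \sqrt{3}$)
$v{\left(3,4 + 2 \right)} 54 = \sqrt{3} \cdot 54 = 54 \sqrt{3}$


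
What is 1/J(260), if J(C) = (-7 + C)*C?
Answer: 1/65780 ≈ 1.5202e-5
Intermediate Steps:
J(C) = C*(-7 + C)
1/J(260) = 1/(260*(-7 + 260)) = 1/(260*253) = 1/65780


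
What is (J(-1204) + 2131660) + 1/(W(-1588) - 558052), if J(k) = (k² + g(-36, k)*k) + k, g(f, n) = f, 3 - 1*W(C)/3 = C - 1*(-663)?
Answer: 2011966955487/555268 ≈ 3.6234e+6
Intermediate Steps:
W(C) = -1980 - 3*C (W(C) = 9 - 3*(C - 1*(-663)) = 9 - 3*(C + 663) = 9 - 3*(663 + C) = 9 + (-1989 - 3*C) = -1980 - 3*C)
J(k) = k² - 35*k (J(k) = (k² - 36*k) + k = k² - 35*k)
(J(-1204) + 2131660) + 1/(W(-1588) - 558052) = (-1204*(-35 - 1204) + 2131660) + 1/((-1980 - 3*(-1588)) - 558052) = (-1204*(-1239) + 2131660) + 1/((-1980 + 4764) - 558052) = (1491756 + 2131660) + 1/(2784 - 558052) = 3623416 + 1/(-555268) = 3623416 - 1/555268 = 2011966955487/555268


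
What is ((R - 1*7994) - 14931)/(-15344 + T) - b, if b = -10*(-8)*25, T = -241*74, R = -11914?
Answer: -66321161/33178 ≈ -1998.9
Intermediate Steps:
T = -17834
b = 2000 (b = 80*25 = 2000)
((R - 1*7994) - 14931)/(-15344 + T) - b = ((-11914 - 1*7994) - 14931)/(-15344 - 17834) - 1*2000 = ((-11914 - 7994) - 14931)/(-33178) - 2000 = (-19908 - 14931)*(-1/33178) - 2000 = -34839*(-1/33178) - 2000 = 34839/33178 - 2000 = -66321161/33178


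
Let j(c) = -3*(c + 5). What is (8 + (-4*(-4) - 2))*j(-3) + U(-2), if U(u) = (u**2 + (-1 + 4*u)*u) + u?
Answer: -112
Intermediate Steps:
U(u) = u + u**2 + u*(-1 + 4*u) (U(u) = (u**2 + u*(-1 + 4*u)) + u = u + u**2 + u*(-1 + 4*u))
j(c) = -15 - 3*c (j(c) = -3*(5 + c) = -15 - 3*c)
(8 + (-4*(-4) - 2))*j(-3) + U(-2) = (8 + (-4*(-4) - 2))*(-15 - 3*(-3)) + 5*(-2)**2 = (8 + (16 - 2))*(-15 + 9) + 5*4 = (8 + 14)*(-6) + 20 = 22*(-6) + 20 = -132 + 20 = -112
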